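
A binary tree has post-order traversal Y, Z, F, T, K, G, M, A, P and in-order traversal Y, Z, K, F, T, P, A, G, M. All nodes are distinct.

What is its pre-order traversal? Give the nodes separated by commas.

P, K, Z, Y, T, F, A, M, G

The last element of post-order is the root; it splits in-order into left and right subtrees.
Root P: left subtree has 5 nodes {Y, Z, K, F, T}, right has 3 {A, G, M}.
  Root K: left subtree has 2 nodes {Y, Z}, right has 2 {F, T}.
    Root Z: left subtree has 1 node {Y}, right has 0 { }.
    Root T: left subtree has 1 node {F}, right has 0 { }.
  Root A: left subtree has 0 nodes { }, right has 2 {G, M}.
    Root M: left subtree has 1 node {G}, right has 0 { }.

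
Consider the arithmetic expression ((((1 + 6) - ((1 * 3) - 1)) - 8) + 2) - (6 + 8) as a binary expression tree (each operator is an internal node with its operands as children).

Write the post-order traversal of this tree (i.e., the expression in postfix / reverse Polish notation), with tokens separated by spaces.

1 6 + 1 3 * 1 - - 8 - 2 + 6 8 + -

Post-order on an expression tree gives postfix notation: for each operator, emit left operand, right operand, then the operator.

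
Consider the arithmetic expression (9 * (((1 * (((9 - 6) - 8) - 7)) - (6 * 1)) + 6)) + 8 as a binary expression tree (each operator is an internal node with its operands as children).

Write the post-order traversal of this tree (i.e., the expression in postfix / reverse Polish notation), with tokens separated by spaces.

Post-order on an expression tree gives postfix notation: for each operator, emit left operand, right operand, then the operator.

9 1 9 6 - 8 - 7 - * 6 1 * - 6 + * 8 +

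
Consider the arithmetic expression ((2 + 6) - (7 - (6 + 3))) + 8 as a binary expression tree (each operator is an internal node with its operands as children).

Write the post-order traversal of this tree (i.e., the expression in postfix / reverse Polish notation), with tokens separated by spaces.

Post-order on an expression tree gives postfix notation: for each operator, emit left operand, right operand, then the operator.

2 6 + 7 6 3 + - - 8 +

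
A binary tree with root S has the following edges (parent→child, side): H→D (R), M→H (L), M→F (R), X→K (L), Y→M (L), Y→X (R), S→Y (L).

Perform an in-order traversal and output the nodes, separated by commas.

In-order visits the left subtree, then the node, then the right subtree.
At S: go left to Y.
  At Y: go left to M.
    At M: go left to H.
      At H: no left child.
      Visit H.
      At H: go right to D.
        D is a leaf — visit D.
    Visit M.
    At M: go right to F.
      F is a leaf — visit F.
  Visit Y.
  At Y: go right to X.
    At X: go left to K.
      K is a leaf — visit K.
    Visit X.
    At X: no right child.
Visit S.
At S: no right child.

H, D, M, F, Y, K, X, S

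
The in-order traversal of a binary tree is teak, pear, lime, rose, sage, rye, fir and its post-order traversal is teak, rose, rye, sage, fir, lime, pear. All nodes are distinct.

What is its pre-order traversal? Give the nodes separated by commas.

pear, teak, lime, fir, sage, rose, rye

The last element of post-order is the root; it splits in-order into left and right subtrees.
Root pear: left subtree has 1 node {teak}, right has 5 {lime, rose, sage, rye, fir}.
  Root lime: left subtree has 0 nodes { }, right has 4 {rose, sage, rye, fir}.
    Root fir: left subtree has 3 nodes {rose, sage, rye}, right has 0 { }.
      Root sage: left subtree has 1 node {rose}, right has 1 {rye}.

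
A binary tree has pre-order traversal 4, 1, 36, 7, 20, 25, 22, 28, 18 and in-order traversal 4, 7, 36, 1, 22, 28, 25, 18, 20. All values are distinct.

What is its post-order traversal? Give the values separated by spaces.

The first element of pre-order is the root; it splits in-order into left and right subtrees.
Root 4: left subtree has 0 nodes { }, right has 8 {7, 36, 1, 22, 28, 25, 18, 20}.
  Root 1: left subtree has 2 nodes {7, 36}, right has 5 {22, 28, 25, 18, 20}.
    Root 36: left subtree has 1 node {7}, right has 0 { }.
    Root 20: left subtree has 4 nodes {22, 28, 25, 18}, right has 0 { }.
      Root 25: left subtree has 2 nodes {22, 28}, right has 1 {18}.
        Root 22: left subtree has 0 nodes { }, right has 1 {28}.

7 36 28 22 18 25 20 1 4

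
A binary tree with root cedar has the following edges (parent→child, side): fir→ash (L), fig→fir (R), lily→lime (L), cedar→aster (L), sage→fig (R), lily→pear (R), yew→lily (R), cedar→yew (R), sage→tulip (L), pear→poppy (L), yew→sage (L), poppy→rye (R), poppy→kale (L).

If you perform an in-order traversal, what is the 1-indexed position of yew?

In-order visits the left subtree, then the node, then the right subtree.
At cedar: go left to aster.
  aster is a leaf — visit aster.
Visit cedar.
At cedar: go right to yew.
  At yew: go left to sage.
    At sage: go left to tulip.
      tulip is a leaf — visit tulip.
    Visit sage.
    At sage: go right to fig.
      At fig: no left child.
      Visit fig.
      At fig: go right to fir.
        At fir: go left to ash.
          ash is a leaf — visit ash.
        Visit fir.
        At fir: no right child.
  Visit yew.
  At yew: go right to lily.
    At lily: go left to lime.
      lime is a leaf — visit lime.
    Visit lily.
    At lily: go right to pear.
      At pear: go left to poppy.
        At poppy: go left to kale.
          kale is a leaf — visit kale.
        Visit poppy.
        At poppy: go right to rye.
          rye is a leaf — visit rye.
      Visit pear.
      At pear: no right child.
Full in-order sequence: aster, cedar, tulip, sage, fig, ash, fir, yew, lime, lily, kale, poppy, rye, pear.

8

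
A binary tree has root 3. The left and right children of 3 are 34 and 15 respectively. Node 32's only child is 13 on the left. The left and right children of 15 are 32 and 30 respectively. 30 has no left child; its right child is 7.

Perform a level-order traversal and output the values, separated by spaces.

Level-order visits nodes level by level from the root, left to right within each level.
Level 0: 3
Level 1: 34, 15
Level 2: 32, 30
Level 3: 13, 7

3 34 15 32 30 13 7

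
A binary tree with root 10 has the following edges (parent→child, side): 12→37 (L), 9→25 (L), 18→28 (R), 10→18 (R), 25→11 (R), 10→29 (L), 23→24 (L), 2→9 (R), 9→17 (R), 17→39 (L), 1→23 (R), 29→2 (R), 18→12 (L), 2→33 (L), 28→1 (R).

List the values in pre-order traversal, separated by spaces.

Pre-order visits the node, then its left subtree, then its right subtree.
Visit 10.
At 10: go left to 29.
  Visit 29.
  At 29: no left child.
  At 29: go right to 2.
    Visit 2.
    At 2: go left to 33.
      33 is a leaf — visit 33.
    At 2: go right to 9.
      Visit 9.
      At 9: go left to 25.
        Visit 25.
        At 25: no left child.
        At 25: go right to 11.
          11 is a leaf — visit 11.
      At 9: go right to 17.
        Visit 17.
        At 17: go left to 39.
          39 is a leaf — visit 39.
        At 17: no right child.
At 10: go right to 18.
  Visit 18.
  At 18: go left to 12.
    Visit 12.
    At 12: go left to 37.
      37 is a leaf — visit 37.
    At 12: no right child.
  At 18: go right to 28.
    Visit 28.
    At 28: no left child.
    At 28: go right to 1.
      Visit 1.
      At 1: no left child.
      At 1: go right to 23.
        Visit 23.
        At 23: go left to 24.
          24 is a leaf — visit 24.
        At 23: no right child.

10 29 2 33 9 25 11 17 39 18 12 37 28 1 23 24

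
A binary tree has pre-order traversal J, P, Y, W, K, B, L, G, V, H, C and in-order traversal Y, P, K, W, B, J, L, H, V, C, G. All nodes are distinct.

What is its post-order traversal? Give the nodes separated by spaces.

Y K B W P H C V G L J

The first element of pre-order is the root; it splits in-order into left and right subtrees.
Root J: left subtree has 5 nodes {Y, P, K, W, B}, right has 5 {L, H, V, C, G}.
  Root P: left subtree has 1 node {Y}, right has 3 {K, W, B}.
    Root W: left subtree has 1 node {K}, right has 1 {B}.
  Root L: left subtree has 0 nodes { }, right has 4 {H, V, C, G}.
    Root G: left subtree has 3 nodes {H, V, C}, right has 0 { }.
      Root V: left subtree has 1 node {H}, right has 1 {C}.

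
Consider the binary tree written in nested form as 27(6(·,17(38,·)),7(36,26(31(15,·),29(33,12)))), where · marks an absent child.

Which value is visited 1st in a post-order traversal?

Post-order visits the left subtree, then the right subtree, then the node.
At 27: go left to 6.
  At 6: no left child.
  At 6: go right to 17.
    At 17: go left to 38.
      38 is a leaf — visit 38.
    At 17: no right child.
    Visit 17.
  Visit 6.
At 27: go right to 7.
  At 7: go left to 36.
    36 is a leaf — visit 36.
  At 7: go right to 26.
    At 26: go left to 31.
      At 31: go left to 15.
        15 is a leaf — visit 15.
      At 31: no right child.
      Visit 31.
    At 26: go right to 29.
      At 29: go left to 33.
        33 is a leaf — visit 33.
      At 29: go right to 12.
        12 is a leaf — visit 12.
      Visit 29.
    Visit 26.
  Visit 7.
Visit 27.
Full post-order sequence: 38, 17, 6, 36, 15, 31, 33, 12, 29, 26, 7, 27.

38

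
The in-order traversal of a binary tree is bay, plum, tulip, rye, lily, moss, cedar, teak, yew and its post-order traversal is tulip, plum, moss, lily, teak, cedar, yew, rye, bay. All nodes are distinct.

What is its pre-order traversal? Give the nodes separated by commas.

The last element of post-order is the root; it splits in-order into left and right subtrees.
Root bay: left subtree has 0 nodes { }, right has 8 {plum, tulip, rye, lily, moss, cedar, teak, yew}.
  Root rye: left subtree has 2 nodes {plum, tulip}, right has 5 {lily, moss, cedar, teak, yew}.
    Root plum: left subtree has 0 nodes { }, right has 1 {tulip}.
    Root yew: left subtree has 4 nodes {lily, moss, cedar, teak}, right has 0 { }.
      Root cedar: left subtree has 2 nodes {lily, moss}, right has 1 {teak}.
        Root lily: left subtree has 0 nodes { }, right has 1 {moss}.

bay, rye, plum, tulip, yew, cedar, lily, moss, teak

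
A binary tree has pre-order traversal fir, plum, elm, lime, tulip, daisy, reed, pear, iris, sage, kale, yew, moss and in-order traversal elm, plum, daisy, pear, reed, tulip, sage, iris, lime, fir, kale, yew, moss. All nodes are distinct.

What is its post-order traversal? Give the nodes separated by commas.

elm, pear, reed, daisy, sage, iris, tulip, lime, plum, moss, yew, kale, fir

The first element of pre-order is the root; it splits in-order into left and right subtrees.
Root fir: left subtree has 9 nodes {elm, plum, daisy, pear, reed, tulip, sage, iris, lime}, right has 3 {kale, yew, moss}.
  Root plum: left subtree has 1 node {elm}, right has 7 {daisy, pear, reed, tulip, sage, iris, lime}.
    Root lime: left subtree has 6 nodes {daisy, pear, reed, tulip, sage, iris}, right has 0 { }.
      Root tulip: left subtree has 3 nodes {daisy, pear, reed}, right has 2 {sage, iris}.
        Root daisy: left subtree has 0 nodes { }, right has 2 {pear, reed}.
          Root reed: left subtree has 1 node {pear}, right has 0 { }.
        Root iris: left subtree has 1 node {sage}, right has 0 { }.
  Root kale: left subtree has 0 nodes { }, right has 2 {yew, moss}.
    Root yew: left subtree has 0 nodes { }, right has 1 {moss}.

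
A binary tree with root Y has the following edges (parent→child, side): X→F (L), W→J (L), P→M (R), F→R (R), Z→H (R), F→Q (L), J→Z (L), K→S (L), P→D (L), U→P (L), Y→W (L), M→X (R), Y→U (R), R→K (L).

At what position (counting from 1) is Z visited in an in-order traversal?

In-order visits the left subtree, then the node, then the right subtree.
At Y: go left to W.
  At W: go left to J.
    At J: go left to Z.
      At Z: no left child.
      Visit Z.
      At Z: go right to H.
        H is a leaf — visit H.
    Visit J.
    At J: no right child.
  Visit W.
  At W: no right child.
Visit Y.
At Y: go right to U.
  At U: go left to P.
    At P: go left to D.
      D is a leaf — visit D.
    Visit P.
    At P: go right to M.
      At M: no left child.
      Visit M.
      At M: go right to X.
        At X: go left to F.
          At F: go left to Q.
            Q is a leaf — visit Q.
          Visit F.
          At F: go right to R.
            At R: go left to K.
              At K: go left to S.
                S is a leaf — visit S.
              Visit K.
              At K: no right child.
            Visit R.
            At R: no right child.
        Visit X.
        At X: no right child.
  Visit U.
  At U: no right child.
Full in-order sequence: Z, H, J, W, Y, D, P, M, Q, F, S, K, R, X, U.

1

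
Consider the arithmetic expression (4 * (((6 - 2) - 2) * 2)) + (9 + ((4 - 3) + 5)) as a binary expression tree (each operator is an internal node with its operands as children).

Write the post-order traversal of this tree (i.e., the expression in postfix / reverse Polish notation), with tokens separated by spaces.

4 6 2 - 2 - 2 * * 9 4 3 - 5 + + +

Post-order on an expression tree gives postfix notation: for each operator, emit left operand, right operand, then the operator.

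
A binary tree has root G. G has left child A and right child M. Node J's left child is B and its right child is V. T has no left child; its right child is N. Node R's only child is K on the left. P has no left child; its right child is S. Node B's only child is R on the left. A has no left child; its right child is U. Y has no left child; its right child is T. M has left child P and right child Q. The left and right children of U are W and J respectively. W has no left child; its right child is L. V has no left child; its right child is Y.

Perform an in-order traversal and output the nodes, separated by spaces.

In-order visits the left subtree, then the node, then the right subtree.
At G: go left to A.
  At A: no left child.
  Visit A.
  At A: go right to U.
    At U: go left to W.
      At W: no left child.
      Visit W.
      At W: go right to L.
        L is a leaf — visit L.
    Visit U.
    At U: go right to J.
      At J: go left to B.
        At B: go left to R.
          At R: go left to K.
            K is a leaf — visit K.
          Visit R.
          At R: no right child.
        Visit B.
        At B: no right child.
      Visit J.
      At J: go right to V.
        At V: no left child.
        Visit V.
        At V: go right to Y.
          At Y: no left child.
          Visit Y.
          At Y: go right to T.
            At T: no left child.
            Visit T.
            At T: go right to N.
              N is a leaf — visit N.
Visit G.
At G: go right to M.
  At M: go left to P.
    At P: no left child.
    Visit P.
    At P: go right to S.
      S is a leaf — visit S.
  Visit M.
  At M: go right to Q.
    Q is a leaf — visit Q.

A W L U K R B J V Y T N G P S M Q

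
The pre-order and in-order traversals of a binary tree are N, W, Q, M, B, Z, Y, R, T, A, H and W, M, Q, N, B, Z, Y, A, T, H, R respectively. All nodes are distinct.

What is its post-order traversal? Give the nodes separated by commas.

M, Q, W, A, H, T, R, Y, Z, B, N

The first element of pre-order is the root; it splits in-order into left and right subtrees.
Root N: left subtree has 3 nodes {W, M, Q}, right has 7 {B, Z, Y, A, T, H, R}.
  Root W: left subtree has 0 nodes { }, right has 2 {M, Q}.
    Root Q: left subtree has 1 node {M}, right has 0 { }.
  Root B: left subtree has 0 nodes { }, right has 6 {Z, Y, A, T, H, R}.
    Root Z: left subtree has 0 nodes { }, right has 5 {Y, A, T, H, R}.
      Root Y: left subtree has 0 nodes { }, right has 4 {A, T, H, R}.
        Root R: left subtree has 3 nodes {A, T, H}, right has 0 { }.
          Root T: left subtree has 1 node {A}, right has 1 {H}.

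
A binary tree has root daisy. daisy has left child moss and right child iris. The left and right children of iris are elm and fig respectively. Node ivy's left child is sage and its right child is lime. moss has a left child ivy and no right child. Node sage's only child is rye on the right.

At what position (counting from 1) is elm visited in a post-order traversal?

Post-order visits the left subtree, then the right subtree, then the node.
At daisy: go left to moss.
  At moss: go left to ivy.
    At ivy: go left to sage.
      At sage: no left child.
      At sage: go right to rye.
        rye is a leaf — visit rye.
      Visit sage.
    At ivy: go right to lime.
      lime is a leaf — visit lime.
    Visit ivy.
  At moss: no right child.
  Visit moss.
At daisy: go right to iris.
  At iris: go left to elm.
    elm is a leaf — visit elm.
  At iris: go right to fig.
    fig is a leaf — visit fig.
  Visit iris.
Visit daisy.
Full post-order sequence: rye, sage, lime, ivy, moss, elm, fig, iris, daisy.

6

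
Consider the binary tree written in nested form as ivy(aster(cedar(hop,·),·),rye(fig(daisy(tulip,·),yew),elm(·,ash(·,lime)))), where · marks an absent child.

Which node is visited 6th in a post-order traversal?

yew

Post-order visits the left subtree, then the right subtree, then the node.
At ivy: go left to aster.
  At aster: go left to cedar.
    At cedar: go left to hop.
      hop is a leaf — visit hop.
    At cedar: no right child.
    Visit cedar.
  At aster: no right child.
  Visit aster.
At ivy: go right to rye.
  At rye: go left to fig.
    At fig: go left to daisy.
      At daisy: go left to tulip.
        tulip is a leaf — visit tulip.
      At daisy: no right child.
      Visit daisy.
    At fig: go right to yew.
      yew is a leaf — visit yew.
    Visit fig.
  At rye: go right to elm.
    At elm: no left child.
    At elm: go right to ash.
      At ash: no left child.
      At ash: go right to lime.
        lime is a leaf — visit lime.
      Visit ash.
    Visit elm.
  Visit rye.
Visit ivy.
Full post-order sequence: hop, cedar, aster, tulip, daisy, yew, fig, lime, ash, elm, rye, ivy.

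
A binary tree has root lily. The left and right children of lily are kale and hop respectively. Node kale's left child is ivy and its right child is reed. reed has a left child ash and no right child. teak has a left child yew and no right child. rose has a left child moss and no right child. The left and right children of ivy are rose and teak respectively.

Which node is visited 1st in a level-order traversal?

Level-order visits nodes level by level from the root, left to right within each level.
Level 0: lily
Level 1: kale, hop
Level 2: ivy, reed
Level 3: rose, teak, ash
Level 4: moss, yew
Full level-order sequence: lily, kale, hop, ivy, reed, rose, teak, ash, moss, yew.

lily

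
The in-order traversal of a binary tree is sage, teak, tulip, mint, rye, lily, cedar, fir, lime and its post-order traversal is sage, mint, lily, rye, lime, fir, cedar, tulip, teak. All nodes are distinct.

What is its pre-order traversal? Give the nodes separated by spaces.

The last element of post-order is the root; it splits in-order into left and right subtrees.
Root teak: left subtree has 1 node {sage}, right has 7 {tulip, mint, rye, lily, cedar, fir, lime}.
  Root tulip: left subtree has 0 nodes { }, right has 6 {mint, rye, lily, cedar, fir, lime}.
    Root cedar: left subtree has 3 nodes {mint, rye, lily}, right has 2 {fir, lime}.
      Root rye: left subtree has 1 node {mint}, right has 1 {lily}.
      Root fir: left subtree has 0 nodes { }, right has 1 {lime}.

teak sage tulip cedar rye mint lily fir lime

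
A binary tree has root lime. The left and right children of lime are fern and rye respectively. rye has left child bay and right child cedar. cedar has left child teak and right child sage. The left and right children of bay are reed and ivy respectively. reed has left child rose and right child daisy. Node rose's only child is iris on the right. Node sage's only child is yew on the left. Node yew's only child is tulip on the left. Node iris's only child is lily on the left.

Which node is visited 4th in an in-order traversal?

In-order visits the left subtree, then the node, then the right subtree.
At lime: go left to fern.
  fern is a leaf — visit fern.
Visit lime.
At lime: go right to rye.
  At rye: go left to bay.
    At bay: go left to reed.
      At reed: go left to rose.
        At rose: no left child.
        Visit rose.
        At rose: go right to iris.
          At iris: go left to lily.
            lily is a leaf — visit lily.
          Visit iris.
          At iris: no right child.
      Visit reed.
      At reed: go right to daisy.
        daisy is a leaf — visit daisy.
    Visit bay.
    At bay: go right to ivy.
      ivy is a leaf — visit ivy.
  Visit rye.
  At rye: go right to cedar.
    At cedar: go left to teak.
      teak is a leaf — visit teak.
    Visit cedar.
    At cedar: go right to sage.
      At sage: go left to yew.
        At yew: go left to tulip.
          tulip is a leaf — visit tulip.
        Visit yew.
        At yew: no right child.
      Visit sage.
      At sage: no right child.
Full in-order sequence: fern, lime, rose, lily, iris, reed, daisy, bay, ivy, rye, teak, cedar, tulip, yew, sage.

lily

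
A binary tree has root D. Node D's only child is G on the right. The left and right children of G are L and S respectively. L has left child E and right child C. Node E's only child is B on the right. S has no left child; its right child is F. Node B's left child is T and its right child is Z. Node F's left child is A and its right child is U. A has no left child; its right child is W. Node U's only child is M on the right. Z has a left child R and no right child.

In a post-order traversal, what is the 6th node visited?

C

Post-order visits the left subtree, then the right subtree, then the node.
At D: no left child.
At D: go right to G.
  At G: go left to L.
    At L: go left to E.
      At E: no left child.
      At E: go right to B.
        At B: go left to T.
          T is a leaf — visit T.
        At B: go right to Z.
          At Z: go left to R.
            R is a leaf — visit R.
          At Z: no right child.
          Visit Z.
        Visit B.
      Visit E.
    At L: go right to C.
      C is a leaf — visit C.
    Visit L.
  At G: go right to S.
    At S: no left child.
    At S: go right to F.
      At F: go left to A.
        At A: no left child.
        At A: go right to W.
          W is a leaf — visit W.
        Visit A.
      At F: go right to U.
        At U: no left child.
        At U: go right to M.
          M is a leaf — visit M.
        Visit U.
      Visit F.
    Visit S.
  Visit G.
Visit D.
Full post-order sequence: T, R, Z, B, E, C, L, W, A, M, U, F, S, G, D.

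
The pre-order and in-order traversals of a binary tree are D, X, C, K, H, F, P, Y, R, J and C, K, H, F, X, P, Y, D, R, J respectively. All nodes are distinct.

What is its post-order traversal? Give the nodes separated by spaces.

F H K C Y P X J R D

The first element of pre-order is the root; it splits in-order into left and right subtrees.
Root D: left subtree has 7 nodes {C, K, H, F, X, P, Y}, right has 2 {R, J}.
  Root X: left subtree has 4 nodes {C, K, H, F}, right has 2 {P, Y}.
    Root C: left subtree has 0 nodes { }, right has 3 {K, H, F}.
      Root K: left subtree has 0 nodes { }, right has 2 {H, F}.
        Root H: left subtree has 0 nodes { }, right has 1 {F}.
    Root P: left subtree has 0 nodes { }, right has 1 {Y}.
  Root R: left subtree has 0 nodes { }, right has 1 {J}.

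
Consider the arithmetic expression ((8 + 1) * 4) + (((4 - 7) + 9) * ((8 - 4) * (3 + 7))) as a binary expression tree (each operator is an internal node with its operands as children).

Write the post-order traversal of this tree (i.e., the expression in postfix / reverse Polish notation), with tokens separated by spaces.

8 1 + 4 * 4 7 - 9 + 8 4 - 3 7 + * * +

Post-order on an expression tree gives postfix notation: for each operator, emit left operand, right operand, then the operator.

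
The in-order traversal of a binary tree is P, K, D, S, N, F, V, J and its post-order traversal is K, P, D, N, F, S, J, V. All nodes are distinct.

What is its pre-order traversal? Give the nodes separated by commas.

The last element of post-order is the root; it splits in-order into left and right subtrees.
Root V: left subtree has 6 nodes {P, K, D, S, N, F}, right has 1 {J}.
  Root S: left subtree has 3 nodes {P, K, D}, right has 2 {N, F}.
    Root D: left subtree has 2 nodes {P, K}, right has 0 { }.
      Root P: left subtree has 0 nodes { }, right has 1 {K}.
    Root F: left subtree has 1 node {N}, right has 0 { }.

V, S, D, P, K, F, N, J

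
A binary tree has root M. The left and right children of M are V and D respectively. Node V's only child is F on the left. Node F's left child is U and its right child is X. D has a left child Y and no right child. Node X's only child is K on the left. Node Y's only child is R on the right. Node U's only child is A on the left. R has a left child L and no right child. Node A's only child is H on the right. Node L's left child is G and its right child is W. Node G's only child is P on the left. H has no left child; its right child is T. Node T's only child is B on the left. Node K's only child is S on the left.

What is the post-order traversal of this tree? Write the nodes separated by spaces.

B T H A U S K X F V P G W L R Y D M

Post-order visits the left subtree, then the right subtree, then the node.
At M: go left to V.
  At V: go left to F.
    At F: go left to U.
      At U: go left to A.
        At A: no left child.
        At A: go right to H.
          At H: no left child.
          At H: go right to T.
            At T: go left to B.
              B is a leaf — visit B.
            At T: no right child.
            Visit T.
          Visit H.
        Visit A.
      At U: no right child.
      Visit U.
    At F: go right to X.
      At X: go left to K.
        At K: go left to S.
          S is a leaf — visit S.
        At K: no right child.
        Visit K.
      At X: no right child.
      Visit X.
    Visit F.
  At V: no right child.
  Visit V.
At M: go right to D.
  At D: go left to Y.
    At Y: no left child.
    At Y: go right to R.
      At R: go left to L.
        At L: go left to G.
          At G: go left to P.
            P is a leaf — visit P.
          At G: no right child.
          Visit G.
        At L: go right to W.
          W is a leaf — visit W.
        Visit L.
      At R: no right child.
      Visit R.
    Visit Y.
  At D: no right child.
  Visit D.
Visit M.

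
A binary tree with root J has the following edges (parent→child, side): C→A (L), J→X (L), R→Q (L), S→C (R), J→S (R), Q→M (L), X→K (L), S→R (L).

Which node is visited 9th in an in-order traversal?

C

In-order visits the left subtree, then the node, then the right subtree.
At J: go left to X.
  At X: go left to K.
    K is a leaf — visit K.
  Visit X.
  At X: no right child.
Visit J.
At J: go right to S.
  At S: go left to R.
    At R: go left to Q.
      At Q: go left to M.
        M is a leaf — visit M.
      Visit Q.
      At Q: no right child.
    Visit R.
    At R: no right child.
  Visit S.
  At S: go right to C.
    At C: go left to A.
      A is a leaf — visit A.
    Visit C.
    At C: no right child.
Full in-order sequence: K, X, J, M, Q, R, S, A, C.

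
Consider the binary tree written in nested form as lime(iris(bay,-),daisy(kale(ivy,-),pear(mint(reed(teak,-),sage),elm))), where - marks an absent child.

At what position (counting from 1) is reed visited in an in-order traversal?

In-order visits the left subtree, then the node, then the right subtree.
At lime: go left to iris.
  At iris: go left to bay.
    bay is a leaf — visit bay.
  Visit iris.
  At iris: no right child.
Visit lime.
At lime: go right to daisy.
  At daisy: go left to kale.
    At kale: go left to ivy.
      ivy is a leaf — visit ivy.
    Visit kale.
    At kale: no right child.
  Visit daisy.
  At daisy: go right to pear.
    At pear: go left to mint.
      At mint: go left to reed.
        At reed: go left to teak.
          teak is a leaf — visit teak.
        Visit reed.
        At reed: no right child.
      Visit mint.
      At mint: go right to sage.
        sage is a leaf — visit sage.
    Visit pear.
    At pear: go right to elm.
      elm is a leaf — visit elm.
Full in-order sequence: bay, iris, lime, ivy, kale, daisy, teak, reed, mint, sage, pear, elm.

8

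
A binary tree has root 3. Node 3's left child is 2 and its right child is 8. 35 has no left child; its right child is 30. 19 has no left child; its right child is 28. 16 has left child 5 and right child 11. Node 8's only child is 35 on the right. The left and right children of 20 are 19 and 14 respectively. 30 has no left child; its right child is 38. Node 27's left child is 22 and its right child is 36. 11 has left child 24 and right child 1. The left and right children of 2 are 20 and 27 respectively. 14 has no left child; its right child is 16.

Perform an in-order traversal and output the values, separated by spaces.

19 28 20 14 5 16 24 11 1 2 22 27 36 3 8 35 30 38

In-order visits the left subtree, then the node, then the right subtree.
At 3: go left to 2.
  At 2: go left to 20.
    At 20: go left to 19.
      At 19: no left child.
      Visit 19.
      At 19: go right to 28.
        28 is a leaf — visit 28.
    Visit 20.
    At 20: go right to 14.
      At 14: no left child.
      Visit 14.
      At 14: go right to 16.
        At 16: go left to 5.
          5 is a leaf — visit 5.
        Visit 16.
        At 16: go right to 11.
          At 11: go left to 24.
            24 is a leaf — visit 24.
          Visit 11.
          At 11: go right to 1.
            1 is a leaf — visit 1.
  Visit 2.
  At 2: go right to 27.
    At 27: go left to 22.
      22 is a leaf — visit 22.
    Visit 27.
    At 27: go right to 36.
      36 is a leaf — visit 36.
Visit 3.
At 3: go right to 8.
  At 8: no left child.
  Visit 8.
  At 8: go right to 35.
    At 35: no left child.
    Visit 35.
    At 35: go right to 30.
      At 30: no left child.
      Visit 30.
      At 30: go right to 38.
        38 is a leaf — visit 38.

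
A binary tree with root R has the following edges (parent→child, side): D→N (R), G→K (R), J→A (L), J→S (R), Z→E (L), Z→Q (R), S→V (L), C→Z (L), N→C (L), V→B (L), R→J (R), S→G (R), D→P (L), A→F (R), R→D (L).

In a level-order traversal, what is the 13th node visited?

B

Level-order visits nodes level by level from the root, left to right within each level.
Level 0: R
Level 1: D, J
Level 2: P, N, A, S
Level 3: C, F, V, G
Level 4: Z, B, K
Level 5: E, Q
Full level-order sequence: R, D, J, P, N, A, S, C, F, V, G, Z, B, K, E, Q.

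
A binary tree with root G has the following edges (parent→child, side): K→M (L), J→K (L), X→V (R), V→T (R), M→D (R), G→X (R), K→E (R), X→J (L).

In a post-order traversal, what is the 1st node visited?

D

Post-order visits the left subtree, then the right subtree, then the node.
At G: no left child.
At G: go right to X.
  At X: go left to J.
    At J: go left to K.
      At K: go left to M.
        At M: no left child.
        At M: go right to D.
          D is a leaf — visit D.
        Visit M.
      At K: go right to E.
        E is a leaf — visit E.
      Visit K.
    At J: no right child.
    Visit J.
  At X: go right to V.
    At V: no left child.
    At V: go right to T.
      T is a leaf — visit T.
    Visit V.
  Visit X.
Visit G.
Full post-order sequence: D, M, E, K, J, T, V, X, G.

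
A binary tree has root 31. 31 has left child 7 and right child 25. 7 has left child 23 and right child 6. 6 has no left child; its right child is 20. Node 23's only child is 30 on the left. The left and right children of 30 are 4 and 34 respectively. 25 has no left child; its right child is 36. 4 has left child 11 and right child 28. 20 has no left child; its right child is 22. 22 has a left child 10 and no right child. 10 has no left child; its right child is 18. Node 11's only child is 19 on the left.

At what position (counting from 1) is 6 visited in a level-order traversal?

5

Level-order visits nodes level by level from the root, left to right within each level.
Level 0: 31
Level 1: 7, 25
Level 2: 23, 6, 36
Level 3: 30, 20
Level 4: 4, 34, 22
Level 5: 11, 28, 10
Level 6: 19, 18
Full level-order sequence: 31, 7, 25, 23, 6, 36, 30, 20, 4, 34, 22, 11, 28, 10, 19, 18.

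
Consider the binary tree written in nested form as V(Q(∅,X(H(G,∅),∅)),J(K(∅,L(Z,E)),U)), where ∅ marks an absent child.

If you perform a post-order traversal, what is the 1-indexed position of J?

Post-order visits the left subtree, then the right subtree, then the node.
At V: go left to Q.
  At Q: no left child.
  At Q: go right to X.
    At X: go left to H.
      At H: go left to G.
        G is a leaf — visit G.
      At H: no right child.
      Visit H.
    At X: no right child.
    Visit X.
  Visit Q.
At V: go right to J.
  At J: go left to K.
    At K: no left child.
    At K: go right to L.
      At L: go left to Z.
        Z is a leaf — visit Z.
      At L: go right to E.
        E is a leaf — visit E.
      Visit L.
    Visit K.
  At J: go right to U.
    U is a leaf — visit U.
  Visit J.
Visit V.
Full post-order sequence: G, H, X, Q, Z, E, L, K, U, J, V.

10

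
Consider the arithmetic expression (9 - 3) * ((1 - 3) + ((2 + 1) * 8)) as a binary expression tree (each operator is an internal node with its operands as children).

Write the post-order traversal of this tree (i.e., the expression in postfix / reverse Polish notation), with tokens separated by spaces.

Post-order on an expression tree gives postfix notation: for each operator, emit left operand, right operand, then the operator.

9 3 - 1 3 - 2 1 + 8 * + *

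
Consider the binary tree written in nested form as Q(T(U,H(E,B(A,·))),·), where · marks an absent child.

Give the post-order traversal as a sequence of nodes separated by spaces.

Post-order visits the left subtree, then the right subtree, then the node.
At Q: go left to T.
  At T: go left to U.
    U is a leaf — visit U.
  At T: go right to H.
    At H: go left to E.
      E is a leaf — visit E.
    At H: go right to B.
      At B: go left to A.
        A is a leaf — visit A.
      At B: no right child.
      Visit B.
    Visit H.
  Visit T.
At Q: no right child.
Visit Q.

U E A B H T Q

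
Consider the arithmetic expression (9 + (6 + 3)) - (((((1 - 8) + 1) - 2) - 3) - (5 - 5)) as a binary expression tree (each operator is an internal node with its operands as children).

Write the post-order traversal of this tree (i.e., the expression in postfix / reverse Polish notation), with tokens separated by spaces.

Post-order on an expression tree gives postfix notation: for each operator, emit left operand, right operand, then the operator.

9 6 3 + + 1 8 - 1 + 2 - 3 - 5 5 - - -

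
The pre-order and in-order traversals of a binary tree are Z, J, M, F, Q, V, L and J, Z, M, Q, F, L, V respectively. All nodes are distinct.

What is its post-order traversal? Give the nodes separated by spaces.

J Q L V F M Z

The first element of pre-order is the root; it splits in-order into left and right subtrees.
Root Z: left subtree has 1 node {J}, right has 5 {M, Q, F, L, V}.
  Root M: left subtree has 0 nodes { }, right has 4 {Q, F, L, V}.
    Root F: left subtree has 1 node {Q}, right has 2 {L, V}.
      Root V: left subtree has 1 node {L}, right has 0 { }.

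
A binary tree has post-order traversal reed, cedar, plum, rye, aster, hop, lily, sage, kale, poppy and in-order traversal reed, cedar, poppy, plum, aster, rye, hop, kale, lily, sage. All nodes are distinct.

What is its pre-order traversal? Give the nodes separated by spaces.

The last element of post-order is the root; it splits in-order into left and right subtrees.
Root poppy: left subtree has 2 nodes {reed, cedar}, right has 7 {plum, aster, rye, hop, kale, lily, sage}.
  Root cedar: left subtree has 1 node {reed}, right has 0 { }.
  Root kale: left subtree has 4 nodes {plum, aster, rye, hop}, right has 2 {lily, sage}.
    Root hop: left subtree has 3 nodes {plum, aster, rye}, right has 0 { }.
      Root aster: left subtree has 1 node {plum}, right has 1 {rye}.
    Root sage: left subtree has 1 node {lily}, right has 0 { }.

poppy cedar reed kale hop aster plum rye sage lily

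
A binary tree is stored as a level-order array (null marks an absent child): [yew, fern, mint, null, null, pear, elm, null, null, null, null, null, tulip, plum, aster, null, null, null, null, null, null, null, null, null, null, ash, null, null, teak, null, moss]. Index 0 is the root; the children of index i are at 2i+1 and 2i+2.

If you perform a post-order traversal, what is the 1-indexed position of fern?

Post-order visits the left subtree, then the right subtree, then the node.
At yew: go left to fern.
  fern is a leaf — visit fern.
At yew: go right to mint.
  At mint: go left to pear.
    At pear: no left child.
    At pear: go right to tulip.
      At tulip: go left to ash.
        ash is a leaf — visit ash.
      At tulip: no right child.
      Visit tulip.
    Visit pear.
  At mint: go right to elm.
    At elm: go left to plum.
      At plum: no left child.
      At plum: go right to teak.
        teak is a leaf — visit teak.
      Visit plum.
    At elm: go right to aster.
      At aster: no left child.
      At aster: go right to moss.
        moss is a leaf — visit moss.
      Visit aster.
    Visit elm.
  Visit mint.
Visit yew.
Full post-order sequence: fern, ash, tulip, pear, teak, plum, moss, aster, elm, mint, yew.

1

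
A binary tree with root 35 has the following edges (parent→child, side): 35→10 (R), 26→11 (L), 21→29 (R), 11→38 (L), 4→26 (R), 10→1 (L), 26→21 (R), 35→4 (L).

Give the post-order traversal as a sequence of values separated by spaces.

38 11 29 21 26 4 1 10 35

Post-order visits the left subtree, then the right subtree, then the node.
At 35: go left to 4.
  At 4: no left child.
  At 4: go right to 26.
    At 26: go left to 11.
      At 11: go left to 38.
        38 is a leaf — visit 38.
      At 11: no right child.
      Visit 11.
    At 26: go right to 21.
      At 21: no left child.
      At 21: go right to 29.
        29 is a leaf — visit 29.
      Visit 21.
    Visit 26.
  Visit 4.
At 35: go right to 10.
  At 10: go left to 1.
    1 is a leaf — visit 1.
  At 10: no right child.
  Visit 10.
Visit 35.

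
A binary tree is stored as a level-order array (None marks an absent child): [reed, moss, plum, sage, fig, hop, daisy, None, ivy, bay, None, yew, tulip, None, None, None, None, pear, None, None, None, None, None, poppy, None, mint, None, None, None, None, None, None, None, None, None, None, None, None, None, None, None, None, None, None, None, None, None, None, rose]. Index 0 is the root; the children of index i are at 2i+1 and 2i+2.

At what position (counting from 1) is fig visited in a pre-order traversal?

6

Pre-order visits the node, then its left subtree, then its right subtree.
Visit reed.
At reed: go left to moss.
  Visit moss.
  At moss: go left to sage.
    Visit sage.
    At sage: no left child.
    At sage: go right to ivy.
      Visit ivy.
      At ivy: go left to pear.
        pear is a leaf — visit pear.
      At ivy: no right child.
  At moss: go right to fig.
    Visit fig.
    At fig: go left to bay.
      bay is a leaf — visit bay.
    At fig: no right child.
At reed: go right to plum.
  Visit plum.
  At plum: go left to hop.
    Visit hop.
    At hop: go left to yew.
      Visit yew.
      At yew: go left to poppy.
        Visit poppy.
        At poppy: no left child.
        At poppy: go right to rose.
          rose is a leaf — visit rose.
      At yew: no right child.
    At hop: go right to tulip.
      Visit tulip.
      At tulip: go left to mint.
        mint is a leaf — visit mint.
      At tulip: no right child.
  At plum: go right to daisy.
    daisy is a leaf — visit daisy.
Full pre-order sequence: reed, moss, sage, ivy, pear, fig, bay, plum, hop, yew, poppy, rose, tulip, mint, daisy.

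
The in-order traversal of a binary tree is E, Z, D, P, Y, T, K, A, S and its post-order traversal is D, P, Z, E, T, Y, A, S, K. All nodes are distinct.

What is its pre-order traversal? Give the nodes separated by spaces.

The last element of post-order is the root; it splits in-order into left and right subtrees.
Root K: left subtree has 6 nodes {E, Z, D, P, Y, T}, right has 2 {A, S}.
  Root Y: left subtree has 4 nodes {E, Z, D, P}, right has 1 {T}.
    Root E: left subtree has 0 nodes { }, right has 3 {Z, D, P}.
      Root Z: left subtree has 0 nodes { }, right has 2 {D, P}.
        Root P: left subtree has 1 node {D}, right has 0 { }.
  Root S: left subtree has 1 node {A}, right has 0 { }.

K Y E Z P D T S A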